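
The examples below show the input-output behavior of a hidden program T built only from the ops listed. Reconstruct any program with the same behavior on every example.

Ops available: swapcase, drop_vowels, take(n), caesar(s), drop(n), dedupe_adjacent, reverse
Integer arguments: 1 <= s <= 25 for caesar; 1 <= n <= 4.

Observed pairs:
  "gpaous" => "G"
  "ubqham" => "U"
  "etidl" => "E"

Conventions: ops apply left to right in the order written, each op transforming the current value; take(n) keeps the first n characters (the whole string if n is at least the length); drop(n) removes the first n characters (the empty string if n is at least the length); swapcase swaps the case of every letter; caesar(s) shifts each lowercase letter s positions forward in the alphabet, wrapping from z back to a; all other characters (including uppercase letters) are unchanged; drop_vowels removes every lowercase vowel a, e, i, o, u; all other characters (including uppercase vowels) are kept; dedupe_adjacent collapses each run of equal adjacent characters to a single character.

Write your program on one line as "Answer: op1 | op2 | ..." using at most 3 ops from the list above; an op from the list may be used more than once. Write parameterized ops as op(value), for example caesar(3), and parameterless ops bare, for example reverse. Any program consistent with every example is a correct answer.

swapcase | take(1)

Check, running the answer program on each example:
  "gpaous" -> "GPAOUS" -> "G"
  "ubqham" -> "UBQHAM" -> "U"
  "etidl" -> "ETIDL" -> "E"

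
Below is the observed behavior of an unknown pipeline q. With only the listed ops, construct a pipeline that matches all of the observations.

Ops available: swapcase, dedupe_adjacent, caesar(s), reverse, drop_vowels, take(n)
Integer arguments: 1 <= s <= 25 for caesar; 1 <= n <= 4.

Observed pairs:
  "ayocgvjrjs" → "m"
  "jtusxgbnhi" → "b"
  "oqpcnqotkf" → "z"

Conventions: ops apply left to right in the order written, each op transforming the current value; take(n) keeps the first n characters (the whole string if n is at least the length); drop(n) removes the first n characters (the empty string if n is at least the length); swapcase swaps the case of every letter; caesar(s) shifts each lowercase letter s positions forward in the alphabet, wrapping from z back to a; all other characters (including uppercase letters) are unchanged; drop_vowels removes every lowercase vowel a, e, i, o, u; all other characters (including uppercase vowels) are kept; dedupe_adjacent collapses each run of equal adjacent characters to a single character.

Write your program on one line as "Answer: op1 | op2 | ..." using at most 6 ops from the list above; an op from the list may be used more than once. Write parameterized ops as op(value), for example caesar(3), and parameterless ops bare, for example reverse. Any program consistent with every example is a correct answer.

drop_vowels | reverse | caesar(21) | caesar(25) | take(1)

Check, running the answer program on each example:
  "ayocgvjrjs" -> "ycgvjrjs" -> "sjrjvgcy" -> "nemeqbxt" -> "mdldpaws" -> "m"
  "jtusxgbnhi" -> "jtsxgbnh" -> "hnbgxstj" -> "ciwbsnoe" -> "bhvarmnd" -> "b"
  "oqpcnqotkf" -> "qpcnqtkf" -> "fktqncpq" -> "afolixkl" -> "zenkhwjk" -> "z"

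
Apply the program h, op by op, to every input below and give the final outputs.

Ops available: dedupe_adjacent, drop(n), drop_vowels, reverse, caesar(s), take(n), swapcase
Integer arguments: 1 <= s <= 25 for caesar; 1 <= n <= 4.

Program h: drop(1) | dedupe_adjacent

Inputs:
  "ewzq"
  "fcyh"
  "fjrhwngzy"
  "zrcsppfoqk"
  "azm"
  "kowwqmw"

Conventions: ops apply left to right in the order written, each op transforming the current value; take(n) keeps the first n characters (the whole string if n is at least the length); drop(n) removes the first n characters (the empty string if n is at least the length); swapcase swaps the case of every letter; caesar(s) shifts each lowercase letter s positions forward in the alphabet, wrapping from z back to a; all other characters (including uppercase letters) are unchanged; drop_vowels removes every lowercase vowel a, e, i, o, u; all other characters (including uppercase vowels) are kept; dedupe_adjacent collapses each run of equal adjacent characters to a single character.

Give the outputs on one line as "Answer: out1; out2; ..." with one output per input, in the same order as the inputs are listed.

"wzq"; "cyh"; "jrhwngzy"; "rcspfoqk"; "zm"; "owqmw"

Execution, op by op:
  "ewzq" -> "wzq" -> "wzq"
  "fcyh" -> "cyh" -> "cyh"
  "fjrhwngzy" -> "jrhwngzy" -> "jrhwngzy"
  "zrcsppfoqk" -> "rcsppfoqk" -> "rcspfoqk"
  "azm" -> "zm" -> "zm"
  "kowwqmw" -> "owwqmw" -> "owqmw"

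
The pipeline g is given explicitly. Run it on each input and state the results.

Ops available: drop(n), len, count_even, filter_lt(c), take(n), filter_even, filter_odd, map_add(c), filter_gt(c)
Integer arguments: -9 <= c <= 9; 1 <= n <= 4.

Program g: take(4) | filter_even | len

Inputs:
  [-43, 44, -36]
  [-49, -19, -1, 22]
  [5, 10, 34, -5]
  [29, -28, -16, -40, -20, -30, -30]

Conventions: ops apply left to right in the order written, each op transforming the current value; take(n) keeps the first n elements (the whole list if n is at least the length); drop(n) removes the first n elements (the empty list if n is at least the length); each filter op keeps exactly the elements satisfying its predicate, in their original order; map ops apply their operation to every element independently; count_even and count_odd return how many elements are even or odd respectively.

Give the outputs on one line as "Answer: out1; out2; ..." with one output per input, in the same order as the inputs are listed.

Execution, op by op:
  [-43, 44, -36] -> [-43, 44, -36] -> [44, -36] -> 2
  [-49, -19, -1, 22] -> [-49, -19, -1, 22] -> [22] -> 1
  [5, 10, 34, -5] -> [5, 10, 34, -5] -> [10, 34] -> 2
  [29, -28, -16, -40, -20, -30, -30] -> [29, -28, -16, -40] -> [-28, -16, -40] -> 3

2; 1; 2; 3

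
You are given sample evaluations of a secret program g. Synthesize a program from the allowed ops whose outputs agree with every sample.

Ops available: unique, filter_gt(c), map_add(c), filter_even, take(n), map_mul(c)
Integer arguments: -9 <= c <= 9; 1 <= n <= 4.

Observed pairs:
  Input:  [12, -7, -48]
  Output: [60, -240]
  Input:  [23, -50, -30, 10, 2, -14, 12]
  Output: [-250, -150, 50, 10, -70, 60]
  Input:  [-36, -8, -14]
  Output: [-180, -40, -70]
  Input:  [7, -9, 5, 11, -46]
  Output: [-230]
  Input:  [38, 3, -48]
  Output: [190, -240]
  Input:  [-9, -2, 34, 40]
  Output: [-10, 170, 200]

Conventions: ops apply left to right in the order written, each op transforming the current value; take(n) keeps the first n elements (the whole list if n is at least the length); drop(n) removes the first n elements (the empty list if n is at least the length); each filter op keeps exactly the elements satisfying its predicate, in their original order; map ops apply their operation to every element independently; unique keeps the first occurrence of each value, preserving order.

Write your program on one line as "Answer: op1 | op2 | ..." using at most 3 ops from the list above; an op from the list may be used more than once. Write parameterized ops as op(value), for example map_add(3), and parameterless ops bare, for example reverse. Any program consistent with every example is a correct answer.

map_mul(5) | filter_even

Check, running the answer program on each example:
  [12, -7, -48] -> [60, -35, -240] -> [60, -240]
  [23, -50, -30, 10, 2, -14, 12] -> [115, -250, -150, 50, 10, -70, 60] -> [-250, -150, 50, 10, -70, 60]
  [-36, -8, -14] -> [-180, -40, -70] -> [-180, -40, -70]
  [7, -9, 5, 11, -46] -> [35, -45, 25, 55, -230] -> [-230]
  [38, 3, -48] -> [190, 15, -240] -> [190, -240]
  [-9, -2, 34, 40] -> [-45, -10, 170, 200] -> [-10, 170, 200]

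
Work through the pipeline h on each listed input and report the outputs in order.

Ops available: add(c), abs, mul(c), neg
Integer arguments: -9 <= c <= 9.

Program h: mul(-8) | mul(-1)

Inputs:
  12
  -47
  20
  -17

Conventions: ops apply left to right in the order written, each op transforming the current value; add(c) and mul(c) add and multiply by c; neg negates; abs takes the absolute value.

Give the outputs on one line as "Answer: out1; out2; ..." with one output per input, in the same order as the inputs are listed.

96; -376; 160; -136

Execution, op by op:
  12 -> -96 -> 96
  -47 -> 376 -> -376
  20 -> -160 -> 160
  -17 -> 136 -> -136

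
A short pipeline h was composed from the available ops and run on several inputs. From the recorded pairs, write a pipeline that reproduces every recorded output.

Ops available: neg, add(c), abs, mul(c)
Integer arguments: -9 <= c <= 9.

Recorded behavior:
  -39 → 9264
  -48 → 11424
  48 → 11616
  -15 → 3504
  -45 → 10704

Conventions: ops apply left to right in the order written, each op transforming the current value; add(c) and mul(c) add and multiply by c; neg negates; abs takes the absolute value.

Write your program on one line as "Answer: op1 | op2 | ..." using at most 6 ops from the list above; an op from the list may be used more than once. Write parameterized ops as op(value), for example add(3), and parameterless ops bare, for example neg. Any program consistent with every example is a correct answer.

mul(5) | add(2) | neg | mul(-8) | mul(-6) | abs

Check, running the answer program on each example:
  -39 -> -195 -> -193 -> 193 -> -1544 -> 9264 -> 9264
  -48 -> -240 -> -238 -> 238 -> -1904 -> 11424 -> 11424
  48 -> 240 -> 242 -> -242 -> 1936 -> -11616 -> 11616
  -15 -> -75 -> -73 -> 73 -> -584 -> 3504 -> 3504
  -45 -> -225 -> -223 -> 223 -> -1784 -> 10704 -> 10704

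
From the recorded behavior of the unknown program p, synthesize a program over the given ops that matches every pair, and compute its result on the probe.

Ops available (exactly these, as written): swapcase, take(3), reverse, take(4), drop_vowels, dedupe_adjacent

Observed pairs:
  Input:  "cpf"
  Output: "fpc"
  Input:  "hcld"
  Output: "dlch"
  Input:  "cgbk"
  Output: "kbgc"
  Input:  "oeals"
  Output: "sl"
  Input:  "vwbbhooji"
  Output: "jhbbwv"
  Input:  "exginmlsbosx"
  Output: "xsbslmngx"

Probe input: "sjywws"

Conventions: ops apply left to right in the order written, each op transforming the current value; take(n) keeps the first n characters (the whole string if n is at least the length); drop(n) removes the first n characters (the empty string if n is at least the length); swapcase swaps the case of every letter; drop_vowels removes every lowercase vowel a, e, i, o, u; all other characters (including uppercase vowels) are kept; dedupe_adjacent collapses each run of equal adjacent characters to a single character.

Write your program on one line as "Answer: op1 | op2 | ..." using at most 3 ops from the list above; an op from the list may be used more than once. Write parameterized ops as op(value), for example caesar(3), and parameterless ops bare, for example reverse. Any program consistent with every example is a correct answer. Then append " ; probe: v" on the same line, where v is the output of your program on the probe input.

reverse | drop_vowels ; probe: "swwyjs"

Check, running the answer program on each example:
  "cpf" -> "fpc" -> "fpc"
  "hcld" -> "dlch" -> "dlch"
  "cgbk" -> "kbgc" -> "kbgc"
  "oeals" -> "slaeo" -> "sl"
  "vwbbhooji" -> "ijoohbbwv" -> "jhbbwv"
  "exginmlsbosx" -> "xsobslmnigxe" -> "xsbslmngx"
  probe: "sjywws" -> "swwyjs" -> "swwyjs"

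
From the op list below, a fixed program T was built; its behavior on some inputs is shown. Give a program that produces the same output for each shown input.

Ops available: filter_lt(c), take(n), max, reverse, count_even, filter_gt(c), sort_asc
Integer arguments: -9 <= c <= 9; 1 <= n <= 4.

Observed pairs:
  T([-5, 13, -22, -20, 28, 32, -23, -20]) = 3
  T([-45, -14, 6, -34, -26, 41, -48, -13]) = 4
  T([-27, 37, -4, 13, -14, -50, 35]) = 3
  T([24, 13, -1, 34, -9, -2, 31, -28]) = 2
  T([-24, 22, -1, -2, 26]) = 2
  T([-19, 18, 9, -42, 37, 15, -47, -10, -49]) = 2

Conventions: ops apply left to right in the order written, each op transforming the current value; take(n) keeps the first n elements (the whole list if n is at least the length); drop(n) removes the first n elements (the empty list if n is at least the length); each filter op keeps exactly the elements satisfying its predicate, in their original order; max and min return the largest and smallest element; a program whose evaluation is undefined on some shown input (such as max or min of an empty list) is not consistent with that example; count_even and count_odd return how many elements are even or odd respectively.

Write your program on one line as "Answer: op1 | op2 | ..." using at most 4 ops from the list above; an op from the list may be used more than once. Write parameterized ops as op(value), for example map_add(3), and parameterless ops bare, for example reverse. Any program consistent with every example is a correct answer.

sort_asc | filter_lt(5) | reverse | count_even

Check, running the answer program on each example:
  [-5, 13, -22, -20, 28, 32, -23, -20] -> [-23, -22, -20, -20, -5, 13, 28, 32] -> [-23, -22, -20, -20, -5] -> [-5, -20, -20, -22, -23] -> 3
  [-45, -14, 6, -34, -26, 41, -48, -13] -> [-48, -45, -34, -26, -14, -13, 6, 41] -> [-48, -45, -34, -26, -14, -13] -> [-13, -14, -26, -34, -45, -48] -> 4
  [-27, 37, -4, 13, -14, -50, 35] -> [-50, -27, -14, -4, 13, 35, 37] -> [-50, -27, -14, -4] -> [-4, -14, -27, -50] -> 3
  [24, 13, -1, 34, -9, -2, 31, -28] -> [-28, -9, -2, -1, 13, 24, 31, 34] -> [-28, -9, -2, -1] -> [-1, -2, -9, -28] -> 2
  [-24, 22, -1, -2, 26] -> [-24, -2, -1, 22, 26] -> [-24, -2, -1] -> [-1, -2, -24] -> 2
  [-19, 18, 9, -42, 37, 15, -47, -10, -49] -> [-49, -47, -42, -19, -10, 9, 15, 18, 37] -> [-49, -47, -42, -19, -10] -> [-10, -19, -42, -47, -49] -> 2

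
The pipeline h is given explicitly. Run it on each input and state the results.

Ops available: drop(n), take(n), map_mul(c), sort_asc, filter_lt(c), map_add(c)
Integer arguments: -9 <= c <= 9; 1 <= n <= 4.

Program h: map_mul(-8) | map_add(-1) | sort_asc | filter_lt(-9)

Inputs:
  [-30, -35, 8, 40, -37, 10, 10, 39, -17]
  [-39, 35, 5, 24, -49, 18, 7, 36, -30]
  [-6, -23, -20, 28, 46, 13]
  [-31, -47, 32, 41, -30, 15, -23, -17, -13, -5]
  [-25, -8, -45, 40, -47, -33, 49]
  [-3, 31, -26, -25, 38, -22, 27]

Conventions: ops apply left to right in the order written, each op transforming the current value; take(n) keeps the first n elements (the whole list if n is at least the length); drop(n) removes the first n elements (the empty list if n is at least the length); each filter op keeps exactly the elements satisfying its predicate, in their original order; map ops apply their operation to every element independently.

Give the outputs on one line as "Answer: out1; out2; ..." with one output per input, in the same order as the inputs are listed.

[-321, -313, -81, -81, -65]; [-289, -281, -193, -145, -57, -41]; [-369, -225, -105]; [-329, -257, -121]; [-393, -321]; [-305, -249, -217]

Execution, op by op:
  [-30, -35, 8, 40, -37, 10, 10, 39, -17] -> [240, 280, -64, -320, 296, -80, -80, -312, 136] -> [239, 279, -65, -321, 295, -81, -81, -313, 135] -> [-321, -313, -81, -81, -65, 135, 239, 279, 295] -> [-321, -313, -81, -81, -65]
  [-39, 35, 5, 24, -49, 18, 7, 36, -30] -> [312, -280, -40, -192, 392, -144, -56, -288, 240] -> [311, -281, -41, -193, 391, -145, -57, -289, 239] -> [-289, -281, -193, -145, -57, -41, 239, 311, 391] -> [-289, -281, -193, -145, -57, -41]
  [-6, -23, -20, 28, 46, 13] -> [48, 184, 160, -224, -368, -104] -> [47, 183, 159, -225, -369, -105] -> [-369, -225, -105, 47, 159, 183] -> [-369, -225, -105]
  [-31, -47, 32, 41, -30, 15, -23, -17, -13, -5] -> [248, 376, -256, -328, 240, -120, 184, 136, 104, 40] -> [247, 375, -257, -329, 239, -121, 183, 135, 103, 39] -> [-329, -257, -121, 39, 103, 135, 183, 239, 247, 375] -> [-329, -257, -121]
  [-25, -8, -45, 40, -47, -33, 49] -> [200, 64, 360, -320, 376, 264, -392] -> [199, 63, 359, -321, 375, 263, -393] -> [-393, -321, 63, 199, 263, 359, 375] -> [-393, -321]
  [-3, 31, -26, -25, 38, -22, 27] -> [24, -248, 208, 200, -304, 176, -216] -> [23, -249, 207, 199, -305, 175, -217] -> [-305, -249, -217, 23, 175, 199, 207] -> [-305, -249, -217]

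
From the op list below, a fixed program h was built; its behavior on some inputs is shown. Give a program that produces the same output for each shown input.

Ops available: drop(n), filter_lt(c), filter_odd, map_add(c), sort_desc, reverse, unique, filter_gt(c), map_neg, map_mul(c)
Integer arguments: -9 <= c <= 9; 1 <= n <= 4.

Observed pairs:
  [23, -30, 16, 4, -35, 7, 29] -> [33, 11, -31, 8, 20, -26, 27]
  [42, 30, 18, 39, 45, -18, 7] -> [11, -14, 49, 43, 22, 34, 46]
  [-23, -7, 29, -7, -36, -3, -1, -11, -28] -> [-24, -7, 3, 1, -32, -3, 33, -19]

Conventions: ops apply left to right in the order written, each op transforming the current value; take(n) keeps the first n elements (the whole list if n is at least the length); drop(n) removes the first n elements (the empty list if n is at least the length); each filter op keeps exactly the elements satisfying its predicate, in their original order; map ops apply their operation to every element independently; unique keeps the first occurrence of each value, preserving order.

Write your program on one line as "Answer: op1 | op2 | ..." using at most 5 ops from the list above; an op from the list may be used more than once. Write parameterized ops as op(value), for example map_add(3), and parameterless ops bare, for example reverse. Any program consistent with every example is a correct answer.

map_add(9) | reverse | map_add(-5) | unique

Check, running the answer program on each example:
  [23, -30, 16, 4, -35, 7, 29] -> [32, -21, 25, 13, -26, 16, 38] -> [38, 16, -26, 13, 25, -21, 32] -> [33, 11, -31, 8, 20, -26, 27] -> [33, 11, -31, 8, 20, -26, 27]
  [42, 30, 18, 39, 45, -18, 7] -> [51, 39, 27, 48, 54, -9, 16] -> [16, -9, 54, 48, 27, 39, 51] -> [11, -14, 49, 43, 22, 34, 46] -> [11, -14, 49, 43, 22, 34, 46]
  [-23, -7, 29, -7, -36, -3, -1, -11, -28] -> [-14, 2, 38, 2, -27, 6, 8, -2, -19] -> [-19, -2, 8, 6, -27, 2, 38, 2, -14] -> [-24, -7, 3, 1, -32, -3, 33, -3, -19] -> [-24, -7, 3, 1, -32, -3, 33, -19]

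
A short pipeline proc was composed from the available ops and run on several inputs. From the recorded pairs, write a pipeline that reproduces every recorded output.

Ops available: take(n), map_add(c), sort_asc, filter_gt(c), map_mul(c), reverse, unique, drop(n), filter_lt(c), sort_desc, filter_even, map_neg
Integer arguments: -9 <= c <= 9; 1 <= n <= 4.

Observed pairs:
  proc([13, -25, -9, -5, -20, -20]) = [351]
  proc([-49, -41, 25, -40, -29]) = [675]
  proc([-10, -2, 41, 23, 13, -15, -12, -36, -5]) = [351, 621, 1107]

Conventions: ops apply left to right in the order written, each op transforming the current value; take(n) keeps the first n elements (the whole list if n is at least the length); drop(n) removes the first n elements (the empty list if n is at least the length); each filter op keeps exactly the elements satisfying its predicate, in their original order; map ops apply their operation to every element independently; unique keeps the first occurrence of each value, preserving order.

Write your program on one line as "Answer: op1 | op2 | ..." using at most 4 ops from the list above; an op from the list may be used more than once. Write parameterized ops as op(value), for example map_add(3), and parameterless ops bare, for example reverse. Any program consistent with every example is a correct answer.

map_mul(9) | map_mul(3) | reverse | filter_gt(-8)

Check, running the answer program on each example:
  [13, -25, -9, -5, -20, -20] -> [117, -225, -81, -45, -180, -180] -> [351, -675, -243, -135, -540, -540] -> [-540, -540, -135, -243, -675, 351] -> [351]
  [-49, -41, 25, -40, -29] -> [-441, -369, 225, -360, -261] -> [-1323, -1107, 675, -1080, -783] -> [-783, -1080, 675, -1107, -1323] -> [675]
  [-10, -2, 41, 23, 13, -15, -12, -36, -5] -> [-90, -18, 369, 207, 117, -135, -108, -324, -45] -> [-270, -54, 1107, 621, 351, -405, -324, -972, -135] -> [-135, -972, -324, -405, 351, 621, 1107, -54, -270] -> [351, 621, 1107]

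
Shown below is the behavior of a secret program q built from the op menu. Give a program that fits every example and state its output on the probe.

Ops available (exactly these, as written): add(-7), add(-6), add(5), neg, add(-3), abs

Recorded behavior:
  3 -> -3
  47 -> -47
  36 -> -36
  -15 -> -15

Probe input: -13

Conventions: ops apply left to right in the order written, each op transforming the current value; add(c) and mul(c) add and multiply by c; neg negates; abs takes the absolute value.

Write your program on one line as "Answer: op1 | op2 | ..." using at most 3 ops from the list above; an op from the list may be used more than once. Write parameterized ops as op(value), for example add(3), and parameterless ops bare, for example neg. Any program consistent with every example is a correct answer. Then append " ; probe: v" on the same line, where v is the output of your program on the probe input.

neg | abs | neg ; probe: -13

Check, running the answer program on each example:
  3 -> -3 -> 3 -> -3
  47 -> -47 -> 47 -> -47
  36 -> -36 -> 36 -> -36
  -15 -> 15 -> 15 -> -15
  probe: -13 -> 13 -> 13 -> -13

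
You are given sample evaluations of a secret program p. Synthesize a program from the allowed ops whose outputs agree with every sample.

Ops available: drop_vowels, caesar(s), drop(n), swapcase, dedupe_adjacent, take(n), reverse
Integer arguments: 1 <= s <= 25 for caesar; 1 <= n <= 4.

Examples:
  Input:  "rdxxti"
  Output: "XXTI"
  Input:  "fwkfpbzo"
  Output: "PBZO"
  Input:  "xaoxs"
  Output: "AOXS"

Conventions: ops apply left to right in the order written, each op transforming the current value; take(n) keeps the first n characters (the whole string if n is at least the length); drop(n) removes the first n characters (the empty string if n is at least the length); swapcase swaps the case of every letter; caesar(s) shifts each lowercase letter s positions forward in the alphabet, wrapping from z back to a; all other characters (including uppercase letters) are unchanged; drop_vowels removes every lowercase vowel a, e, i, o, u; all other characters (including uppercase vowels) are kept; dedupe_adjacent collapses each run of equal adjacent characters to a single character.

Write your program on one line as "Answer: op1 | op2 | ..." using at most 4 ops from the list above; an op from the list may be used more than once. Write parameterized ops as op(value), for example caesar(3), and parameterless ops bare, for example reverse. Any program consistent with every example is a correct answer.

swapcase | reverse | take(4) | reverse

Check, running the answer program on each example:
  "rdxxti" -> "RDXXTI" -> "ITXXDR" -> "ITXX" -> "XXTI"
  "fwkfpbzo" -> "FWKFPBZO" -> "OZBPFKWF" -> "OZBP" -> "PBZO"
  "xaoxs" -> "XAOXS" -> "SXOAX" -> "SXOA" -> "AOXS"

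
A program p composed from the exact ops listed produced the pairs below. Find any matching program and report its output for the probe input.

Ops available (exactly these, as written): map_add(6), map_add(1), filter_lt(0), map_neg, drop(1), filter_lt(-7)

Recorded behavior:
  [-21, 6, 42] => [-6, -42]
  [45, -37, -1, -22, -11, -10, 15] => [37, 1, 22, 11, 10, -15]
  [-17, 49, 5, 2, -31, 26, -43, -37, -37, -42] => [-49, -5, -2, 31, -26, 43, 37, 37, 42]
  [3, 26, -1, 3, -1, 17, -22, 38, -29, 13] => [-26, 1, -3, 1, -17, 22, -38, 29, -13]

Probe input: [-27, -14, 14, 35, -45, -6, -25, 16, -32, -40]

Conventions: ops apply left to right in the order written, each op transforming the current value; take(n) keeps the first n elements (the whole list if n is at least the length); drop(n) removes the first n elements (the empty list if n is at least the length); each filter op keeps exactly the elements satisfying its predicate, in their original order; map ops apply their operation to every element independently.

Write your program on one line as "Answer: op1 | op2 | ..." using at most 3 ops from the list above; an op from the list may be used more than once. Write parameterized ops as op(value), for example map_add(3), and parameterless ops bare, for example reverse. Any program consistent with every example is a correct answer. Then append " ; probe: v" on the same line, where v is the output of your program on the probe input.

map_neg | drop(1) ; probe: [14, -14, -35, 45, 6, 25, -16, 32, 40]

Check, running the answer program on each example:
  [-21, 6, 42] -> [21, -6, -42] -> [-6, -42]
  [45, -37, -1, -22, -11, -10, 15] -> [-45, 37, 1, 22, 11, 10, -15] -> [37, 1, 22, 11, 10, -15]
  [-17, 49, 5, 2, -31, 26, -43, -37, -37, -42] -> [17, -49, -5, -2, 31, -26, 43, 37, 37, 42] -> [-49, -5, -2, 31, -26, 43, 37, 37, 42]
  [3, 26, -1, 3, -1, 17, -22, 38, -29, 13] -> [-3, -26, 1, -3, 1, -17, 22, -38, 29, -13] -> [-26, 1, -3, 1, -17, 22, -38, 29, -13]
  probe: [-27, -14, 14, 35, -45, -6, -25, 16, -32, -40] -> [27, 14, -14, -35, 45, 6, 25, -16, 32, 40] -> [14, -14, -35, 45, 6, 25, -16, 32, 40]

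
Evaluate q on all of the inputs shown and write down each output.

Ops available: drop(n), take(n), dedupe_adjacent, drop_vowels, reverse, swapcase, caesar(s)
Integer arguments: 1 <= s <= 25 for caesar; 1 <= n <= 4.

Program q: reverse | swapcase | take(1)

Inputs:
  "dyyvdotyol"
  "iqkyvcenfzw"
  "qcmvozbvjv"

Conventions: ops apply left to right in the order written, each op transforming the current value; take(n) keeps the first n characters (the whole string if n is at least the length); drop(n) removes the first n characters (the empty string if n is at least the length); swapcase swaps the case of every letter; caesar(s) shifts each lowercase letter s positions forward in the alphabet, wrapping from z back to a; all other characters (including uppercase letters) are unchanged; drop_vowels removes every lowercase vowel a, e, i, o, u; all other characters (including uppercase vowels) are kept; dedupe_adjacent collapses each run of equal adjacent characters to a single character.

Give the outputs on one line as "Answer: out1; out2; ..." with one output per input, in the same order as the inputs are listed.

"L"; "W"; "V"

Execution, op by op:
  "dyyvdotyol" -> "loytodvyyd" -> "LOYTODVYYD" -> "L"
  "iqkyvcenfzw" -> "wzfnecvykqi" -> "WZFNECVYKQI" -> "W"
  "qcmvozbvjv" -> "vjvbzovmcq" -> "VJVBZOVMCQ" -> "V"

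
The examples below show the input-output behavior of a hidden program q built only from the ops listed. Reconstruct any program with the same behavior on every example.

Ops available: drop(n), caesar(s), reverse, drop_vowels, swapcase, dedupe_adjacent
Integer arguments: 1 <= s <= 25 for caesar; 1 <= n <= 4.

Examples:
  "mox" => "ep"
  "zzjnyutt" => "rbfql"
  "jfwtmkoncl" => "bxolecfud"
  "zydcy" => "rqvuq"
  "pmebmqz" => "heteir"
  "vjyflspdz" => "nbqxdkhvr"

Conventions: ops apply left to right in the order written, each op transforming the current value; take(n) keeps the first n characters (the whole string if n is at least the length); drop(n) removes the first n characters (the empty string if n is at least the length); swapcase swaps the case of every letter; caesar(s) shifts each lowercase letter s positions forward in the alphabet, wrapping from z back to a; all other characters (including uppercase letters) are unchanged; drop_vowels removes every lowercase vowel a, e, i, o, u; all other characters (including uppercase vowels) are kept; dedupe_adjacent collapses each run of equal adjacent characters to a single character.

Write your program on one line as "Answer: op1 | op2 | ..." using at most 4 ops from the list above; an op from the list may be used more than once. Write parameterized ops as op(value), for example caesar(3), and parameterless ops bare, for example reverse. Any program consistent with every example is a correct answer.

drop_vowels | caesar(23) | caesar(21) | dedupe_adjacent

Check, running the answer program on each example:
  "mox" -> "mx" -> "ju" -> "ep" -> "ep"
  "zzjnyutt" -> "zzjnytt" -> "wwgkvqq" -> "rrbfqll" -> "rbfql"
  "jfwtmkoncl" -> "jfwtmkncl" -> "gctqjhkzi" -> "bxolecfud" -> "bxolecfud"
  "zydcy" -> "zydcy" -> "wvazv" -> "rqvuq" -> "rqvuq"
  "pmebmqz" -> "pmbmqz" -> "mjyjnw" -> "heteir" -> "heteir"
  "vjyflspdz" -> "vjyflspdz" -> "sgvcipmaw" -> "nbqxdkhvr" -> "nbqxdkhvr"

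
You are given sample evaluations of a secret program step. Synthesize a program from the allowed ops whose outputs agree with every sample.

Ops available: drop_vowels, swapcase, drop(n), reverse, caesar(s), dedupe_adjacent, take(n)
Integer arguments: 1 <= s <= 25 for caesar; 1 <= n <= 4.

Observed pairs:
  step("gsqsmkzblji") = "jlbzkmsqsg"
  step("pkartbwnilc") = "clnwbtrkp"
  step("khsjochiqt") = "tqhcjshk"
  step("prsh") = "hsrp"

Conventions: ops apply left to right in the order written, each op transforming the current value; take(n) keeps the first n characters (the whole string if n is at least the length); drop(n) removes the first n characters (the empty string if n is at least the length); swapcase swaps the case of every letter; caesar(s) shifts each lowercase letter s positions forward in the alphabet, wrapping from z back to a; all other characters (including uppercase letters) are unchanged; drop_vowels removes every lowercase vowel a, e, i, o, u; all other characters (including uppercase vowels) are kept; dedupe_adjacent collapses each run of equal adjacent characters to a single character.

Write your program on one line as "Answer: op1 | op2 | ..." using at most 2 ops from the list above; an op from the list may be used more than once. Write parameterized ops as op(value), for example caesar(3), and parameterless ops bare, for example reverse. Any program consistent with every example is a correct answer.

drop_vowels | reverse

Check, running the answer program on each example:
  "gsqsmkzblji" -> "gsqsmkzblj" -> "jlbzkmsqsg"
  "pkartbwnilc" -> "pkrtbwnlc" -> "clnwbtrkp"
  "khsjochiqt" -> "khsjchqt" -> "tqhcjshk"
  "prsh" -> "prsh" -> "hsrp"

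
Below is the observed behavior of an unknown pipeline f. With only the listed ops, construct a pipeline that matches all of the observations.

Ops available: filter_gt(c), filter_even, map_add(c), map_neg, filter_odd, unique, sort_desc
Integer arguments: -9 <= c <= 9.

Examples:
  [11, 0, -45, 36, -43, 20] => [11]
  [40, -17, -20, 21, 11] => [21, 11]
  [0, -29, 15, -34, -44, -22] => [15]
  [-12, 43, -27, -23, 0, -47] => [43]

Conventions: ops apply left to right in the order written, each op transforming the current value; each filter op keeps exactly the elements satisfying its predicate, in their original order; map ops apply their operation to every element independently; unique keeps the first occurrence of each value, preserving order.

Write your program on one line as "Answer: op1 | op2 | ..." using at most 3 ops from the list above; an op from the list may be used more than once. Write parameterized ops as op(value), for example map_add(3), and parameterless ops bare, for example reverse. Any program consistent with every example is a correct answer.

filter_gt(-4) | filter_odd

Check, running the answer program on each example:
  [11, 0, -45, 36, -43, 20] -> [11, 0, 36, 20] -> [11]
  [40, -17, -20, 21, 11] -> [40, 21, 11] -> [21, 11]
  [0, -29, 15, -34, -44, -22] -> [0, 15] -> [15]
  [-12, 43, -27, -23, 0, -47] -> [43, 0] -> [43]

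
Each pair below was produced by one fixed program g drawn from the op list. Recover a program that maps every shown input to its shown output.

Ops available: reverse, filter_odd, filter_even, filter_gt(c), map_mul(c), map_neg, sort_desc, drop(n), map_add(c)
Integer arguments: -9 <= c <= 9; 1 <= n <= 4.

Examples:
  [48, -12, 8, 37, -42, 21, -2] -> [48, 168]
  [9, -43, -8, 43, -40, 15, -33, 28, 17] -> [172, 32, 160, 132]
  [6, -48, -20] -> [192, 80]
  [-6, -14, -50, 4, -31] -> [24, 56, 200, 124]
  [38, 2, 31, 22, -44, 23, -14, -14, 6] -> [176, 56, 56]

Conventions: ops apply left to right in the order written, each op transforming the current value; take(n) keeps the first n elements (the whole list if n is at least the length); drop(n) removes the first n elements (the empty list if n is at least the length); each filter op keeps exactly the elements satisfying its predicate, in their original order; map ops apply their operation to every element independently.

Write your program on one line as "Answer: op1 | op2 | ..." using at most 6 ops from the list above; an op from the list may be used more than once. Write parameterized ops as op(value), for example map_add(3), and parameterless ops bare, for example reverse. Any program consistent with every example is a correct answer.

reverse | map_mul(4) | map_neg | reverse | filter_gt(9)

Check, running the answer program on each example:
  [48, -12, 8, 37, -42, 21, -2] -> [-2, 21, -42, 37, 8, -12, 48] -> [-8, 84, -168, 148, 32, -48, 192] -> [8, -84, 168, -148, -32, 48, -192] -> [-192, 48, -32, -148, 168, -84, 8] -> [48, 168]
  [9, -43, -8, 43, -40, 15, -33, 28, 17] -> [17, 28, -33, 15, -40, 43, -8, -43, 9] -> [68, 112, -132, 60, -160, 172, -32, -172, 36] -> [-68, -112, 132, -60, 160, -172, 32, 172, -36] -> [-36, 172, 32, -172, 160, -60, 132, -112, -68] -> [172, 32, 160, 132]
  [6, -48, -20] -> [-20, -48, 6] -> [-80, -192, 24] -> [80, 192, -24] -> [-24, 192, 80] -> [192, 80]
  [-6, -14, -50, 4, -31] -> [-31, 4, -50, -14, -6] -> [-124, 16, -200, -56, -24] -> [124, -16, 200, 56, 24] -> [24, 56, 200, -16, 124] -> [24, 56, 200, 124]
  [38, 2, 31, 22, -44, 23, -14, -14, 6] -> [6, -14, -14, 23, -44, 22, 31, 2, 38] -> [24, -56, -56, 92, -176, 88, 124, 8, 152] -> [-24, 56, 56, -92, 176, -88, -124, -8, -152] -> [-152, -8, -124, -88, 176, -92, 56, 56, -24] -> [176, 56, 56]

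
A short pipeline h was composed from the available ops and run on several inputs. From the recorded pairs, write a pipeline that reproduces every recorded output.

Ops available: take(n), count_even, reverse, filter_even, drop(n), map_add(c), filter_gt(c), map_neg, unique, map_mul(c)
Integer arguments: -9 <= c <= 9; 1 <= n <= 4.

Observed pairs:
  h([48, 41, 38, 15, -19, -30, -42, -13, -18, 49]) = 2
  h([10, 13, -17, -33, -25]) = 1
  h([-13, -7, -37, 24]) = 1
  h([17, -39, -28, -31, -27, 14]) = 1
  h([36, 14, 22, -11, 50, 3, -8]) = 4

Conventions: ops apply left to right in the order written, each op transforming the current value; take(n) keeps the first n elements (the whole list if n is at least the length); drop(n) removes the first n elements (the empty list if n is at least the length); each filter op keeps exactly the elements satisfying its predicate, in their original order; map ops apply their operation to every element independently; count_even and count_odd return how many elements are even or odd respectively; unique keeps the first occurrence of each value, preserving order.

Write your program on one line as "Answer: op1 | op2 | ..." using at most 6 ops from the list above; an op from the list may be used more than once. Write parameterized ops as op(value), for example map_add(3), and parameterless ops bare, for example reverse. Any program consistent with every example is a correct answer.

filter_even | filter_gt(6) | map_add(-8) | map_neg | count_even

Check, running the answer program on each example:
  [48, 41, 38, 15, -19, -30, -42, -13, -18, 49] -> [48, 38, -30, -42, -18] -> [48, 38] -> [40, 30] -> [-40, -30] -> 2
  [10, 13, -17, -33, -25] -> [10] -> [10] -> [2] -> [-2] -> 1
  [-13, -7, -37, 24] -> [24] -> [24] -> [16] -> [-16] -> 1
  [17, -39, -28, -31, -27, 14] -> [-28, 14] -> [14] -> [6] -> [-6] -> 1
  [36, 14, 22, -11, 50, 3, -8] -> [36, 14, 22, 50, -8] -> [36, 14, 22, 50] -> [28, 6, 14, 42] -> [-28, -6, -14, -42] -> 4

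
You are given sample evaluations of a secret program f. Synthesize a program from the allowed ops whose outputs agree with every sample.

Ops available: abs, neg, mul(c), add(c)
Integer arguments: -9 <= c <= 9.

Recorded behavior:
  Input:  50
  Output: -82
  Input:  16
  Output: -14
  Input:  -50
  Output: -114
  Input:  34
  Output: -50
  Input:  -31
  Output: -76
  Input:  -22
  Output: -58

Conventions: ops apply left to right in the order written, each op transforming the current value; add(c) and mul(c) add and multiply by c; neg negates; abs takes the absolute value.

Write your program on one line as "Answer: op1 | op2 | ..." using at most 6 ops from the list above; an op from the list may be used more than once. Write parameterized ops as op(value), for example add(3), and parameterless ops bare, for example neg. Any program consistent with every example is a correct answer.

add(-8) | abs | add(-1) | neg | mul(2)

Check, running the answer program on each example:
  50 -> 42 -> 42 -> 41 -> -41 -> -82
  16 -> 8 -> 8 -> 7 -> -7 -> -14
  -50 -> -58 -> 58 -> 57 -> -57 -> -114
  34 -> 26 -> 26 -> 25 -> -25 -> -50
  -31 -> -39 -> 39 -> 38 -> -38 -> -76
  -22 -> -30 -> 30 -> 29 -> -29 -> -58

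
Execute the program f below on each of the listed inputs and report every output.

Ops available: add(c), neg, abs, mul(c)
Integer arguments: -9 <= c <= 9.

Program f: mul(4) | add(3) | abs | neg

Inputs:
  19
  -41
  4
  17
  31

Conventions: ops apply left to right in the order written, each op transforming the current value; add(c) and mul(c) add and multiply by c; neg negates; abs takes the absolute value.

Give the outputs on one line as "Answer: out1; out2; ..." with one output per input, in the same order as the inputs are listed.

Execution, op by op:
  19 -> 76 -> 79 -> 79 -> -79
  -41 -> -164 -> -161 -> 161 -> -161
  4 -> 16 -> 19 -> 19 -> -19
  17 -> 68 -> 71 -> 71 -> -71
  31 -> 124 -> 127 -> 127 -> -127

-79; -161; -19; -71; -127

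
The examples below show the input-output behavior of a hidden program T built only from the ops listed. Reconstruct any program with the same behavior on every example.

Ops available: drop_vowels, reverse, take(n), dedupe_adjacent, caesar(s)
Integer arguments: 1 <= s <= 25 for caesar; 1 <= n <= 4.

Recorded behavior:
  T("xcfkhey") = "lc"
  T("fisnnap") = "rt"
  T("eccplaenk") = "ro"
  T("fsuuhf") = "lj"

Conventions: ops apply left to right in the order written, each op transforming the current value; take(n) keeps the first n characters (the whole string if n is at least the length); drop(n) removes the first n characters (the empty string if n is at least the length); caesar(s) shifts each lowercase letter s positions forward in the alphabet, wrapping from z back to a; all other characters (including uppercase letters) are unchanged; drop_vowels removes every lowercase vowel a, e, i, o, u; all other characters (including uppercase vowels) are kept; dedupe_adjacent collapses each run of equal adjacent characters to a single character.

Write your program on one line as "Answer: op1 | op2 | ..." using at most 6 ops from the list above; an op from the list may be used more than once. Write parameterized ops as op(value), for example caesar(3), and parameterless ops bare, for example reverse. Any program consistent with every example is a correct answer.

drop_vowels | caesar(11) | reverse | caesar(19) | take(2) | reverse

Check, running the answer program on each example:
  "xcfkhey" -> "xcfkhy" -> "inqvsj" -> "jsvqni" -> "clojgb" -> "cl" -> "lc"
  "fisnnap" -> "fsnnp" -> "qdyya" -> "ayydq" -> "trrwj" -> "tr" -> "rt"
  "eccplaenk" -> "ccplnk" -> "nnawyv" -> "vywann" -> "orptgg" -> "or" -> "ro"
  "fsuuhf" -> "fshf" -> "qdsq" -> "qsdq" -> "jlwj" -> "jl" -> "lj"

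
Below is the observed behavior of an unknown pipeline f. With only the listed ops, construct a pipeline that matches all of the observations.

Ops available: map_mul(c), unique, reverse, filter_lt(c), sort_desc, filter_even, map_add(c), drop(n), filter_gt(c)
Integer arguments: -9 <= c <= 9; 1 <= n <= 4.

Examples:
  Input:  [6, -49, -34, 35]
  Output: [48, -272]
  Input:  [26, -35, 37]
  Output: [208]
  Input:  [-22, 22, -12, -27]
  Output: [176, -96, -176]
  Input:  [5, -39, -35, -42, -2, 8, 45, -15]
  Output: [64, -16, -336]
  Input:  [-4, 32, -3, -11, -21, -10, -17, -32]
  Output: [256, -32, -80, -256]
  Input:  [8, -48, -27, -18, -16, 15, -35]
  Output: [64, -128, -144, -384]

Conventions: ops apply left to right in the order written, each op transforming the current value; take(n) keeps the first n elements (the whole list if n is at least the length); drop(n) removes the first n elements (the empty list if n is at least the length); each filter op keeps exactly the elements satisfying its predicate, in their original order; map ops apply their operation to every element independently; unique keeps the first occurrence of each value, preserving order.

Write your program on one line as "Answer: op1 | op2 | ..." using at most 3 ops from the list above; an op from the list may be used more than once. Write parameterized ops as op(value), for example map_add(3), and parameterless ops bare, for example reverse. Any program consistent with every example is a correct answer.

filter_even | sort_desc | map_mul(8)

Check, running the answer program on each example:
  [6, -49, -34, 35] -> [6, -34] -> [6, -34] -> [48, -272]
  [26, -35, 37] -> [26] -> [26] -> [208]
  [-22, 22, -12, -27] -> [-22, 22, -12] -> [22, -12, -22] -> [176, -96, -176]
  [5, -39, -35, -42, -2, 8, 45, -15] -> [-42, -2, 8] -> [8, -2, -42] -> [64, -16, -336]
  [-4, 32, -3, -11, -21, -10, -17, -32] -> [-4, 32, -10, -32] -> [32, -4, -10, -32] -> [256, -32, -80, -256]
  [8, -48, -27, -18, -16, 15, -35] -> [8, -48, -18, -16] -> [8, -16, -18, -48] -> [64, -128, -144, -384]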